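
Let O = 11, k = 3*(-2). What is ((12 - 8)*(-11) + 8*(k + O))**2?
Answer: 16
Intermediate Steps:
k = -6
((12 - 8)*(-11) + 8*(k + O))**2 = ((12 - 8)*(-11) + 8*(-6 + 11))**2 = (4*(-11) + 8*5)**2 = (-44 + 40)**2 = (-4)**2 = 16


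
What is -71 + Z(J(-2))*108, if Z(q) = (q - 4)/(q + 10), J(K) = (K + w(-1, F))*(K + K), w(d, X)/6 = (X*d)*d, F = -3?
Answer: 101/5 ≈ 20.200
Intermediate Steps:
w(d, X) = 6*X*d**2 (w(d, X) = 6*((X*d)*d) = 6*(X*d**2) = 6*X*d**2)
J(K) = 2*K*(-18 + K) (J(K) = (K + 6*(-3)*(-1)**2)*(K + K) = (K + 6*(-3)*1)*(2*K) = (K - 18)*(2*K) = (-18 + K)*(2*K) = 2*K*(-18 + K))
Z(q) = (-4 + q)/(10 + q)
-71 + Z(J(-2))*108 = -71 + ((-4 + 2*(-2)*(-18 - 2))/(10 + 2*(-2)*(-18 - 2)))*108 = -71 + ((-4 + 2*(-2)*(-20))/(10 + 2*(-2)*(-20)))*108 = -71 + ((-4 + 80)/(10 + 80))*108 = -71 + (76/90)*108 = -71 + ((1/90)*76)*108 = -71 + (38/45)*108 = -71 + 456/5 = 101/5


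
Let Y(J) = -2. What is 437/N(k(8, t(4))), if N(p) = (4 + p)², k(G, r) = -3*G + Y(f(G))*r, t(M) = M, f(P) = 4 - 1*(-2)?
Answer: 437/784 ≈ 0.55740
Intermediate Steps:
f(P) = 6 (f(P) = 4 + 2 = 6)
k(G, r) = -3*G - 2*r
437/N(k(8, t(4))) = 437/((4 + (-3*8 - 2*4))²) = 437/((4 + (-24 - 8))²) = 437/((4 - 32)²) = 437/((-28)²) = 437/784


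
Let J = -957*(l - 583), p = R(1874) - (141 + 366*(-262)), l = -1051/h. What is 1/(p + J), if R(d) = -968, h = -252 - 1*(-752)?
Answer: 500/327362807 ≈ 1.5274e-6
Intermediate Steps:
h = 500 (h = -252 + 752 = 500)
l = -1051/500 ≈ -2.1020
p = 94783 (p = -968 - (141 + 366*(-262)) = -968 - (141 - 95892) = -968 - 1*(-95751) = -968 + 95751 = 94783)
J = 279971307/500 (J = -957*(-1051/500 - 583) = -957*(-292551/500) = 279971307/500 ≈ 5.5994e+5)
1/(p + J) = 1/(94783 + 279971307/500) = 1/(327362807/500) = 500/327362807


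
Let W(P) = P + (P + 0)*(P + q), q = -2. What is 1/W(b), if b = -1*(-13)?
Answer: 1/156 ≈ 0.0064103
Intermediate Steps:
b = 13
W(P) = P + P*(-2 + P) (W(P) = P + (P + 0)*(P - 2) = P + P*(-2 + P))
1/W(b) = 1/(13*(-1 + 13)) = 1/(13*12) = 1/156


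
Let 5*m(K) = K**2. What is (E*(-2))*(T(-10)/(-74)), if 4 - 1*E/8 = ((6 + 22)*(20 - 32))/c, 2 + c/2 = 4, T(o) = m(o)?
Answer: 14080/37 ≈ 380.54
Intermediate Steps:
m(K) = K**2/5
T(o) = o**2/5
c = 4 (c = -4 + 2*4 = -4 + 8 = 4)
E = 704 (E = 32 - 8*(6 + 22)*(20 - 32)/4 = 32 - 8*28*(-12)/4 = 32 - (-2688)/4 = 32 - 8*(-84) = 32 + 672 = 704)
(E*(-2))*(T(-10)/(-74)) = (704*(-2))*(((1/5)*(-10)**2)/(-74)) = -1408*(1/5)*100*(-1)/74 = -28160*(-1)/74 = -1408*(-10/37) = 14080/37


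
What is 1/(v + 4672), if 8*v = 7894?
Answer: 4/22635 ≈ 0.00017672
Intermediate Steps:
v = 3947/4 (v = (⅛)*7894 = 3947/4 ≈ 986.75)
1/(v + 4672) = 1/(3947/4 + 4672) = 1/(22635/4) = 4/22635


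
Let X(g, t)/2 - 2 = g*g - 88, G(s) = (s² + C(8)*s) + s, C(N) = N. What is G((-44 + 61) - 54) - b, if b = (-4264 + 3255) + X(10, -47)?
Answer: 2017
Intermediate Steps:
G(s) = s² + 9*s (G(s) = (s² + 8*s) + s = s² + 9*s)
X(g, t) = -172 + 2*g² (X(g, t) = 4 + 2*(g*g - 88) = 4 + 2*(g² - 88) = 4 + 2*(-88 + g²) = 4 + (-176 + 2*g²) = -172 + 2*g²)
b = -981 (b = (-4264 + 3255) + (-172 + 2*10²) = -1009 + (-172 + 2*100) = -1009 + (-172 + 200) = -1009 + 28 = -981)
G((-44 + 61) - 54) - b = ((-44 + 61) - 54)*(9 + ((-44 + 61) - 54)) - 1*(-981) = (17 - 54)*(9 + (17 - 54)) + 981 = -37*(9 - 37) + 981 = -37*(-28) + 981 = 1036 + 981 = 2017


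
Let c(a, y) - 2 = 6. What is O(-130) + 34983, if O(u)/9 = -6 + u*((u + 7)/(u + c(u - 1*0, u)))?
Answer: 2058714/61 ≈ 33749.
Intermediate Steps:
c(a, y) = 8 (c(a, y) = 2 + 6 = 8)
O(u) = -54 + 9*u*(7 + u)/(8 + u) (O(u) = 9*(-6 + u*((u + 7)/(u + 8))) = 9*(-6 + u*((7 + u)/(8 + u))) = 9*(-6 + u*(7 + u)/(8 + u)) = -54 + 9*u*(7 + u)/(8 + u))
O(-130) + 34983 = 9*(-48 - 130 + (-130)²)/(8 - 130) + 34983 = 9*(-48 - 130 + 16900)/(-122) + 34983 = 9*(-1/122)*16722 + 34983 = -75249/61 + 34983 = 2058714/61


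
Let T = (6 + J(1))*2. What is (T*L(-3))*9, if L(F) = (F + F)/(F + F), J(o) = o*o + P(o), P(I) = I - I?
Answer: 126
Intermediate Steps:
P(I) = 0
J(o) = o² (J(o) = o*o + 0 = o² + 0 = o²)
L(F) = 1 (L(F) = (2*F)/((2*F)) = (2*F)*(1/(2*F)) = 1)
T = 14 (T = (6 + 1²)*2 = (6 + 1)*2 = 7*2 = 14)
(T*L(-3))*9 = (14*1)*9 = 14*9 = 126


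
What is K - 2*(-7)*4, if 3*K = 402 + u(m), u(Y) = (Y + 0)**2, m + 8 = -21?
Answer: 1411/3 ≈ 470.33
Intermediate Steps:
m = -29 (m = -8 - 21 = -29)
u(Y) = Y**2
K = 1243/3 (K = (402 + (-29)**2)/3 = (402 + 841)/3 = (1/3)*1243 = 1243/3 ≈ 414.33)
K - 2*(-7)*4 = 1243/3 - 2*(-7)*4 = 1243/3 + 14*4 = 1243/3 + 56 = 1411/3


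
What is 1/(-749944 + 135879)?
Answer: -1/614065 ≈ -1.6285e-6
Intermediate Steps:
1/(-749944 + 135879) = 1/(-614065) = -1/614065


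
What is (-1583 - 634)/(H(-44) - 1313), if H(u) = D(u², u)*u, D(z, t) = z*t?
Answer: -2217/3746783 ≈ -0.00059171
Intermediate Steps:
D(z, t) = t*z
H(u) = u⁴ (H(u) = (u*u²)*u = u³*u = u⁴)
(-1583 - 634)/(H(-44) - 1313) = (-1583 - 634)/((-44)⁴ - 1313) = -2217/(3748096 - 1313) = -2217/3746783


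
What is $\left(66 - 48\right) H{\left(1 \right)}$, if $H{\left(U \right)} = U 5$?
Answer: $90$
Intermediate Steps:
$H{\left(U \right)} = 5 U$
$\left(66 - 48\right) H{\left(1 \right)} = \left(66 - 48\right) 5 \cdot 1 = 18 \cdot 5 = 90$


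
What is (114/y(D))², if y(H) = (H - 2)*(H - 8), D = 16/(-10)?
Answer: 225625/20736 ≈ 10.881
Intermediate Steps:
D = -8/5 (D = 16*(-⅒) = -8/5 ≈ -1.6000)
y(H) = (-8 + H)*(-2 + H) (y(H) = (-2 + H)*(-8 + H) = (-8 + H)*(-2 + H))
(114/y(D))² = (114/(16 + (-8/5)² - 10*(-8/5)))² = (114/(16 + 64/25 + 16))² = (114/(864/25))² = (114*(25/864))² = (475/144)² = 225625/20736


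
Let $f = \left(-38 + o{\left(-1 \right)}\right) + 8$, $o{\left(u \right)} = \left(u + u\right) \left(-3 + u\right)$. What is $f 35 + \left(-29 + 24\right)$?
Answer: $-775$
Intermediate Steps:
$o{\left(u \right)} = 2 u \left(-3 + u\right)$
$f = -22$ ($f = \left(-38 + 2 \left(-1\right) \left(-3 - 1\right)\right) + 8 = \left(-38 + 2 \left(-1\right) \left(-4\right)\right) + 8 = \left(-38 + 8\right) + 8 = -30 + 8 = -22$)
$f 35 + \left(-29 + 24\right) = \left(-22\right) 35 + \left(-29 + 24\right) = -770 - 5 = -775$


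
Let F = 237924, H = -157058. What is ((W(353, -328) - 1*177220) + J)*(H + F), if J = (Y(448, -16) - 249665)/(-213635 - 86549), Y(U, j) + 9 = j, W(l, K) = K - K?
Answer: -1075484620478035/75046 ≈ -1.4331e+10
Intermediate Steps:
W(l, K) = 0
Y(U, j) = -9 + j
J = 124845/150092 (J = ((-9 - 16) - 249665)/(-213635 - 86549) = (-25 - 249665)/(-300184) = -249690*(-1/300184) = 124845/150092 ≈ 0.83179)
((W(353, -328) - 1*177220) + J)*(H + F) = ((0 - 1*177220) + 124845/150092)*(-157058 + 237924) = ((0 - 177220) + 124845/150092)*80866 = (-177220 + 124845/150092)*80866 = -26599179395/150092*80866 = -1075484620478035/75046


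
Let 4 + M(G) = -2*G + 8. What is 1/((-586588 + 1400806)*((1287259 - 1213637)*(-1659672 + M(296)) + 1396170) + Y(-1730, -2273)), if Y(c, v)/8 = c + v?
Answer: -1/99522082355621924 ≈ -1.0048e-17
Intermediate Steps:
Y(c, v) = 8*c + 8*v (Y(c, v) = 8*(c + v) = 8*c + 8*v)
M(G) = 4 - 2*G (M(G) = -4 + (-2*G + 8) = -4 + (8 - 2*G) = 4 - 2*G)
1/((-586588 + 1400806)*((1287259 - 1213637)*(-1659672 + M(296)) + 1396170) + Y(-1730, -2273)) = 1/((-586588 + 1400806)*((1287259 - 1213637)*(-1659672 + (4 - 2*296)) + 1396170) + (8*(-1730) + 8*(-2273))) = 1/(814218*(73622*(-1659672 + (4 - 592)) + 1396170) + (-13840 - 18184)) = 1/(814218*(73622*(-1659672 - 588) + 1396170) - 32024) = 1/(814218*(73622*(-1660260) + 1396170) - 32024) = 1/(814218*(-122231661720 + 1396170) - 32024) = 1/(814218*(-122230265550) - 32024) = 1/(-99522082355589900 - 32024) = 1/(-99522082355621924) = -1/99522082355621924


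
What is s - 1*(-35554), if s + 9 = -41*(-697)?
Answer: 64122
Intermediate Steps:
s = 28568 (s = -9 - 41*(-697) = -9 + 28577 = 28568)
s - 1*(-35554) = 28568 - 1*(-35554) = 28568 + 35554 = 64122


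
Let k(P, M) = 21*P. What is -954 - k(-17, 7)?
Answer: -597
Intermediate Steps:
-954 - k(-17, 7) = -954 - 21*(-17) = -954 - 1*(-357) = -954 + 357 = -597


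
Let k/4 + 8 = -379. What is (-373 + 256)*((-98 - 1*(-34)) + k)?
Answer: 188604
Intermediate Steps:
k = -1548 (k = -32 + 4*(-379) = -32 - 1516 = -1548)
(-373 + 256)*((-98 - 1*(-34)) + k) = (-373 + 256)*((-98 - 1*(-34)) - 1548) = -117*((-98 + 34) - 1548) = -117*(-64 - 1548) = -117*(-1612) = 188604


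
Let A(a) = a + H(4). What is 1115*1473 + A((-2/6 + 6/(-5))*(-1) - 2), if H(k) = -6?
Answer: 24635828/15 ≈ 1.6424e+6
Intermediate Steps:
A(a) = -6 + a (A(a) = a - 6 = -6 + a)
1115*1473 + A((-2/6 + 6/(-5))*(-1) - 2) = 1115*1473 + (-6 + ((-2/6 + 6/(-5))*(-1) - 2)) = 1642395 + (-6 + ((-2*⅙ + 6*(-⅕))*(-1) - 2)) = 1642395 + (-6 + ((-⅓ - 6/5)*(-1) - 2)) = 1642395 + (-6 + (-23/15*(-1) - 2)) = 1642395 + (-6 + (23/15 - 2)) = 1642395 + (-6 - 7/15) = 1642395 - 97/15 = 24635828/15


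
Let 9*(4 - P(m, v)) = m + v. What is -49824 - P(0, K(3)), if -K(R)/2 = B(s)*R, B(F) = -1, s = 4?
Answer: -149482/3 ≈ -49827.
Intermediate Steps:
K(R) = 2*R (K(R) = -(-2)*R = 2*R)
P(m, v) = 4 - m/9 - v/9 (P(m, v) = 4 - (m + v)/9 = 4 + (-m/9 - v/9) = 4 - m/9 - v/9)
-49824 - P(0, K(3)) = -49824 - (4 - ⅑*0 - 2*3/9) = -49824 - (4 + 0 - ⅑*6) = -49824 - (4 + 0 - ⅔) = -49824 - 1*10/3 = -49824 - 10/3 = -149482/3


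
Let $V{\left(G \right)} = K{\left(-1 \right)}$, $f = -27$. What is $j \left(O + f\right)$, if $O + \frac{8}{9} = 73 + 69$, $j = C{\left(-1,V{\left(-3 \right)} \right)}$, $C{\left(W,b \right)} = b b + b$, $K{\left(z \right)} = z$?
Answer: $0$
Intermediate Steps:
$V{\left(G \right)} = -1$
$C{\left(W,b \right)} = b + b^{2}$ ($C{\left(W,b \right)} = b^{2} + b = b + b^{2}$)
$j = 0$ ($j = - (1 - 1) = \left(-1\right) 0 = 0$)
$O = \frac{1270}{9}$ ($O = - \frac{8}{9} + \left(73 + 69\right) = - \frac{8}{9} + 142 = \frac{1270}{9} \approx 141.11$)
$j \left(O + f\right) = 0 \left(\frac{1270}{9} - 27\right) = 0 \cdot \frac{1027}{9} = 0$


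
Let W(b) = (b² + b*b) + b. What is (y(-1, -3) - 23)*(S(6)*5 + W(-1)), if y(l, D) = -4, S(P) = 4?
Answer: -567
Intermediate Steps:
W(b) = b + 2*b² (W(b) = (b² + b²) + b = 2*b² + b = b + 2*b²)
(y(-1, -3) - 23)*(S(6)*5 + W(-1)) = (-4 - 23)*(4*5 - (1 + 2*(-1))) = -27*(20 - (1 - 2)) = -27*(20 - 1*(-1)) = -27*(20 + 1) = -27*21 = -567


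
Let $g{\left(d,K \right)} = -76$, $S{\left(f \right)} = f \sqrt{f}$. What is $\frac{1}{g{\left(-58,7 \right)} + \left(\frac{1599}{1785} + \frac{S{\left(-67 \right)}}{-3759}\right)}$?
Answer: $- \frac{7667375574285}{575854294505236} - \frac{1819637925 i \sqrt{67}}{575854294505236} \approx -0.013315 - 2.5865 \cdot 10^{-5} i$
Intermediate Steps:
$S{\left(f \right)} = f^{\frac{3}{2}}$
$\frac{1}{g{\left(-58,7 \right)} + \left(\frac{1599}{1785} + \frac{S{\left(-67 \right)}}{-3759}\right)} = \frac{1}{-76 + \left(\frac{1599}{1785} + \frac{\left(-67\right)^{\frac{3}{2}}}{-3759}\right)} = \frac{1}{-76 + \left(1599 \cdot \frac{1}{1785} + - 67 i \sqrt{67} \left(- \frac{1}{3759}\right)\right)} = \frac{1}{-76 + \left(\frac{533}{595} + \frac{67 i \sqrt{67}}{3759}\right)} = \frac{1}{- \frac{44687}{595} + \frac{67 i \sqrt{67}}{3759}}$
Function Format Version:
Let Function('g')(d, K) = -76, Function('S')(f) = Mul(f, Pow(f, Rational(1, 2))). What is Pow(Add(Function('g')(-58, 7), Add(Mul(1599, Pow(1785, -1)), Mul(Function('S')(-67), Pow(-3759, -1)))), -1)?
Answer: Add(Rational(-7667375574285, 575854294505236), Mul(Rational(-1819637925, 575854294505236), I, Pow(67, Rational(1, 2)))) ≈ Add(-0.013315, Mul(-2.5865e-5, I))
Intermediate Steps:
Function('S')(f) = Pow(f, Rational(3, 2))
Pow(Add(Function('g')(-58, 7), Add(Mul(1599, Pow(1785, -1)), Mul(Function('S')(-67), Pow(-3759, -1)))), -1) = Pow(Add(-76, Add(Mul(1599, Pow(1785, -1)), Mul(Pow(-67, Rational(3, 2)), Pow(-3759, -1)))), -1) = Pow(Add(-76, Add(Mul(1599, Rational(1, 1785)), Mul(Mul(-67, I, Pow(67, Rational(1, 2))), Rational(-1, 3759)))), -1) = Pow(Add(-76, Add(Rational(533, 595), Mul(Rational(67, 3759), I, Pow(67, Rational(1, 2))))), -1) = Pow(Add(Rational(-44687, 595), Mul(Rational(67, 3759), I, Pow(67, Rational(1, 2)))), -1)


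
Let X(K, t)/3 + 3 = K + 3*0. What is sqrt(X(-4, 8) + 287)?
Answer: sqrt(266) ≈ 16.310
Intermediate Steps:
X(K, t) = -9 + 3*K (X(K, t) = -9 + 3*(K + 3*0) = -9 + 3*(K + 0) = -9 + 3*K)
sqrt(X(-4, 8) + 287) = sqrt((-9 + 3*(-4)) + 287) = sqrt((-9 - 12) + 287) = sqrt(-21 + 287) = sqrt(266)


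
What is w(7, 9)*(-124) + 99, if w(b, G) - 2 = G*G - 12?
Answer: -8705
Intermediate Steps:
w(b, G) = -10 + G**2 (w(b, G) = 2 + (G*G - 12) = 2 + (G**2 - 12) = 2 + (-12 + G**2) = -10 + G**2)
w(7, 9)*(-124) + 99 = (-10 + 9**2)*(-124) + 99 = (-10 + 81)*(-124) + 99 = 71*(-124) + 99 = -8804 + 99 = -8705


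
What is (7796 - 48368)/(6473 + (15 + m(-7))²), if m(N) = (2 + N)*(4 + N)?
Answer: -40572/7373 ≈ -5.5028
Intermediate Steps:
(7796 - 48368)/(6473 + (15 + m(-7))²) = (7796 - 48368)/(6473 + (15 + (8 + (-7)² + 6*(-7)))²) = -40572/(6473 + (15 + (8 + 49 - 42))²) = -40572/(6473 + (15 + 15)²) = -40572/(6473 + 30²) = -40572/(6473 + 900) = -40572/7373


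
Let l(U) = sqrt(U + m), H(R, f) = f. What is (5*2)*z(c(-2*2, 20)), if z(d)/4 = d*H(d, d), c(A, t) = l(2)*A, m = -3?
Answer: -640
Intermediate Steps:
l(U) = sqrt(-3 + U) (l(U) = sqrt(U - 3) = sqrt(-3 + U))
c(A, t) = I*A (c(A, t) = sqrt(-3 + 2)*A = sqrt(-1)*A = I*A)
z(d) = 4*d**2 (z(d) = 4*(d*d) = 4*d**2)
(5*2)*z(c(-2*2, 20)) = (5*2)*(4*(I*(-2*2))**2) = 10*(4*(I*(-4))**2) = 10*(4*(-4*I)**2) = 10*(4*(-16)) = 10*(-64) = -640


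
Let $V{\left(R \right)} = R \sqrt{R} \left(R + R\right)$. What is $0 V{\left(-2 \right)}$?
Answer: $0$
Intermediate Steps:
$V{\left(R \right)} = 2 R^{\frac{5}{2}}$ ($V{\left(R \right)} = R^{\frac{3}{2}} \cdot 2 R = 2 R^{\frac{5}{2}}$)
$0 V{\left(-2 \right)} = 0 \cdot 2 \left(-2\right)^{\frac{5}{2}} = 0 \cdot 2 \cdot 4 i \sqrt{2} = 0 \cdot 8 i \sqrt{2} = 0$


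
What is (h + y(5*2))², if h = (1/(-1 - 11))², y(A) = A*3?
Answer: 18671041/20736 ≈ 900.42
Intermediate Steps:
y(A) = 3*A
h = 1/144 (h = (1/(-12))² = (-1/12)² = 1/144 ≈ 0.0069444)
(h + y(5*2))² = (1/144 + 3*(5*2))² = (1/144 + 3*10)² = (1/144 + 30)² = (4321/144)² = 18671041/20736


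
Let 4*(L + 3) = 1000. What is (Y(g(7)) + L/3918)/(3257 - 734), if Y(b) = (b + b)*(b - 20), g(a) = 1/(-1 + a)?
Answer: -1327/511299 ≈ -0.0025954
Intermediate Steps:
L = 247 (L = -3 + (¼)*1000 = -3 + 250 = 247)
Y(b) = 2*b*(-20 + b) (Y(b) = (2*b)*(-20 + b) = 2*b*(-20 + b))
(Y(g(7)) + L/3918)/(3257 - 734) = (2*(-20 + 1/(-1 + 7))/(-1 + 7) + 247/3918)/(3257 - 734) = (2*(-20 + 1/6)/6 + 247*(1/3918))/2523 = (2*(⅙)*(-20 + ⅙) + 247/3918)*(1/2523) = (2*(⅙)*(-119/6) + 247/3918)*(1/2523) = (-119/18 + 247/3918)*(1/2523) = -38483/5877*1/2523 = -1327/511299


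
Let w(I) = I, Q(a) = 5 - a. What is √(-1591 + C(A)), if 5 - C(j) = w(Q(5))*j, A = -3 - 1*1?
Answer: I*√1586 ≈ 39.825*I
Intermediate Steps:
A = -4 (A = -3 - 1 = -4)
C(j) = 5 (C(j) = 5 - (5 - 1*5)*j = 5 - (5 - 5)*j = 5 - 0*j = 5 - 1*0 = 5 + 0 = 5)
√(-1591 + C(A)) = √(-1591 + 5) = √(-1586) = I*√1586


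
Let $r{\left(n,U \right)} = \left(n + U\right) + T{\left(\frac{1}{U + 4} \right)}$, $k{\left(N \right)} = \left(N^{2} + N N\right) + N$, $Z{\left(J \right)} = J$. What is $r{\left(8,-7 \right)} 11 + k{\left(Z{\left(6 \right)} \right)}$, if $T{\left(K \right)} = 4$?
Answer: $133$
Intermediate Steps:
$k{\left(N \right)} = N + 2 N^{2}$ ($k{\left(N \right)} = \left(N^{2} + N^{2}\right) + N = 2 N^{2} + N = N + 2 N^{2}$)
$r{\left(n,U \right)} = 4 + U + n$ ($r{\left(n,U \right)} = \left(n + U\right) + 4 = \left(U + n\right) + 4 = 4 + U + n$)
$r{\left(8,-7 \right)} 11 + k{\left(Z{\left(6 \right)} \right)} = \left(4 - 7 + 8\right) 11 + 6 \left(1 + 2 \cdot 6\right) = 5 \cdot 11 + 6 \left(1 + 12\right) = 55 + 6 \cdot 13 = 55 + 78 = 133$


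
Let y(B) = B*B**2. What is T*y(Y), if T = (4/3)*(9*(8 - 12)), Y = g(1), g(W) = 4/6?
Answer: -128/9 ≈ -14.222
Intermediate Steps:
g(W) = 2/3 (g(W) = 4*(1/6) = 2/3)
Y = 2/3 ≈ 0.66667
y(B) = B**3
T = -48 (T = (4*(1/3))*(9*(-4)) = (4/3)*(-36) = -48)
T*y(Y) = -48*(2/3)**3 = -48*8/27 = -128/9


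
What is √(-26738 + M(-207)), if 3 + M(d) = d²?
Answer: 2*√4027 ≈ 126.92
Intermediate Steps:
M(d) = -3 + d²
√(-26738 + M(-207)) = √(-26738 + (-3 + (-207)²)) = √(-26738 + (-3 + 42849)) = √(-26738 + 42846) = √16108 = 2*√4027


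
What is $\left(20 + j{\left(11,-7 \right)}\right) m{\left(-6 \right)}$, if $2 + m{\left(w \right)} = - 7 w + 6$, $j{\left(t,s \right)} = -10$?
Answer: $460$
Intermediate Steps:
$m{\left(w \right)} = 4 - 7 w$ ($m{\left(w \right)} = -2 - \left(-6 + 7 w\right) = 4 - 7 w$)
$\left(20 + j{\left(11,-7 \right)}\right) m{\left(-6 \right)} = \left(20 - 10\right) \left(4 - -42\right) = 10 \left(4 + 42\right) = 10 \cdot 46 = 460$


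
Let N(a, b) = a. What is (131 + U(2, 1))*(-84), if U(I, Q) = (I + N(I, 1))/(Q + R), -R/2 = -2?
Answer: -55356/5 ≈ -11071.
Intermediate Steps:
R = 4 (R = -2*(-2) = 4)
U(I, Q) = 2*I/(4 + Q) (U(I, Q) = (I + I)/(Q + 4) = (2*I)/(4 + Q) = 2*I/(4 + Q))
(131 + U(2, 1))*(-84) = (131 + 2*2/(4 + 1))*(-84) = (131 + 2*2/5)*(-84) = (131 + 2*2*(1/5))*(-84) = (131 + 4/5)*(-84) = (659/5)*(-84) = -55356/5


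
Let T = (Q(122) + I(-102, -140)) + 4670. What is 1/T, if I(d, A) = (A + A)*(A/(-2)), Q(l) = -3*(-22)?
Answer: -1/14864 ≈ -6.7277e-5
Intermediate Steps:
Q(l) = 66
I(d, A) = -A² (I(d, A) = (2*A)*(A*(-½)) = (2*A)*(-A/2) = -A²)
T = -14864 (T = (66 - 1*(-140)²) + 4670 = (66 - 1*19600) + 4670 = (66 - 19600) + 4670 = -19534 + 4670 = -14864)
1/T = 1/(-14864) = -1/14864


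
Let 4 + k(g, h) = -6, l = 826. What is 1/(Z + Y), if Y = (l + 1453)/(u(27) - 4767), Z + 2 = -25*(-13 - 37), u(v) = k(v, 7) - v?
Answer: 4804/5993113 ≈ 0.00080159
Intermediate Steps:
k(g, h) = -10 (k(g, h) = -4 - 6 = -10)
u(v) = -10 - v
Z = 1248 (Z = -2 - 25*(-13 - 37) = -2 - 25*(-50) = -2 + 1250 = 1248)
Y = -2279/4804 (Y = (826 + 1453)/((-10 - 1*27) - 4767) = 2279/((-10 - 27) - 4767) = 2279/(-37 - 4767) = 2279/(-4804) = 2279*(-1/4804) = -2279/4804 ≈ -0.47440)
1/(Z + Y) = 1/(1248 - 2279/4804) = 1/(5993113/4804) = 4804/5993113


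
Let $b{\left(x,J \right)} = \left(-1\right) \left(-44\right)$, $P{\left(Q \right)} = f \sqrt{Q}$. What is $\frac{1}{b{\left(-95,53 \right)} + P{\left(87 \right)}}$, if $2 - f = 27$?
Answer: $- \frac{44}{52439} - \frac{25 \sqrt{87}}{52439} \approx -0.0052858$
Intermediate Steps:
$f = -25$ ($f = 2 - 27 = -25$)
$P{\left(Q \right)} = - 25 \sqrt{Q}$
$b{\left(x,J \right)} = 44$
$\frac{1}{b{\left(-95,53 \right)} + P{\left(87 \right)}} = \frac{1}{44 - 25 \sqrt{87}}$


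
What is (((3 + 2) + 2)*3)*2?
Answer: 42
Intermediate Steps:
(((3 + 2) + 2)*3)*2 = ((5 + 2)*3)*2 = (7*3)*2 = 21*2 = 42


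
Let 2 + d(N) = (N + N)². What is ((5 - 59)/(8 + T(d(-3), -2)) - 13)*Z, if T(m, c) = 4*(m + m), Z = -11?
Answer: 20317/140 ≈ 145.12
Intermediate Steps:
d(N) = -2 + 4*N² (d(N) = -2 + (N + N)² = -2 + (2*N)² = -2 + 4*N²)
T(m, c) = 8*m (T(m, c) = 4*(2*m) = 8*m)
((5 - 59)/(8 + T(d(-3), -2)) - 13)*Z = ((5 - 59)/(8 + 8*(-2 + 4*(-3)²)) - 13)*(-11) = (-54/(8 + 8*(-2 + 4*9)) - 13)*(-11) = (-54/(8 + 8*(-2 + 36)) - 13)*(-11) = (-54/(8 + 8*34) - 13)*(-11) = (-54/(8 + 272) - 13)*(-11) = (-54/280 - 13)*(-11) = (-54*1/280 - 13)*(-11) = (-27/140 - 13)*(-11) = -1847/140*(-11) = 20317/140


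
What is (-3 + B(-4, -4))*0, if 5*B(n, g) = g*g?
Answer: 0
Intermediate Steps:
B(n, g) = g²/5 (B(n, g) = (g*g)/5 = g²/5)
(-3 + B(-4, -4))*0 = (-3 + (⅕)*(-4)²)*0 = (-3 + (⅕)*16)*0 = (-3 + 16/5)*0 = (⅕)*0 = 0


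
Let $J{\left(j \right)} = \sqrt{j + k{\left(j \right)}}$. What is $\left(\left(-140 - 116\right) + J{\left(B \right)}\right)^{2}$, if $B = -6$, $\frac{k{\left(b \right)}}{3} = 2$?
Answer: $65536$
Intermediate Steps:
$k{\left(b \right)} = 6$ ($k{\left(b \right)} = 3 \cdot 2 = 6$)
$J{\left(j \right)} = \sqrt{6 + j}$ ($J{\left(j \right)} = \sqrt{j + 6} = \sqrt{6 + j}$)
$\left(\left(-140 - 116\right) + J{\left(B \right)}\right)^{2} = \left(\left(-140 - 116\right) + \sqrt{6 - 6}\right)^{2} = \left(\left(-140 - 116\right) + \sqrt{0}\right)^{2} = \left(-256 + 0\right)^{2} = \left(-256\right)^{2} = 65536$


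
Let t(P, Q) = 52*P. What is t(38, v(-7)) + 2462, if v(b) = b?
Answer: 4438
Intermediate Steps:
t(38, v(-7)) + 2462 = 52*38 + 2462 = 1976 + 2462 = 4438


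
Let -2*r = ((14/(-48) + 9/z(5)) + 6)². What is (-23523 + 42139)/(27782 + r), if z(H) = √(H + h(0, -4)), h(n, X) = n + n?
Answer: 17144047725143040/25562818064295481 + 6346191421440*√5/25562818064295481 ≈ 0.67122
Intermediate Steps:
h(n, X) = 2*n
z(H) = √H (z(H) = √(H + 2*0) = √(H + 0) = √H)
r = -(137/24 + 9*√5/5)²/2 (r = -((14/(-48) + 9/(√5)) + 6)²/2 = -((14*(-1/48) + 9*(√5/5)) + 6)²/2 = -((-7/24 + 9*√5/5) + 6)²/2 = -(137/24 + 9*√5/5)²/2 ≈ -47.368)
(-23523 + 42139)/(27782 + r) = (-23523 + 42139)/(27782 + (-140501/5760 - 411*√5/40)) = 18616/(159883819/5760 - 411*√5/40)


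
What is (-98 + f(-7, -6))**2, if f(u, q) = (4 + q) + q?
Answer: 11236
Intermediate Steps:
f(u, q) = 4 + 2*q
(-98 + f(-7, -6))**2 = (-98 + (4 + 2*(-6)))**2 = (-98 + (4 - 12))**2 = (-98 - 8)**2 = (-106)**2 = 11236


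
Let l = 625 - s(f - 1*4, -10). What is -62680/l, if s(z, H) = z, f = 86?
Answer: -62680/543 ≈ -115.43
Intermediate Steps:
l = 543 (l = 625 - (86 - 1*4) = 625 - (86 - 4) = 625 - 1*82 = 625 - 82 = 543)
-62680/l = -62680/543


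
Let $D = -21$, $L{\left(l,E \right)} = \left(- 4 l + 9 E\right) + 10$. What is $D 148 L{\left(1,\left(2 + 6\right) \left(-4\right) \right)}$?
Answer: $876456$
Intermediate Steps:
$L{\left(l,E \right)} = 10 - 4 l + 9 E$
$D 148 L{\left(1,\left(2 + 6\right) \left(-4\right) \right)} = \left(-21\right) 148 \left(10 - 4 + 9 \left(2 + 6\right) \left(-4\right)\right) = - 3108 \left(10 - 4 + 9 \cdot 8 \left(-4\right)\right) = - 3108 \left(10 - 4 + 9 \left(-32\right)\right) = - 3108 \left(10 - 4 - 288\right) = \left(-3108\right) \left(-282\right) = 876456$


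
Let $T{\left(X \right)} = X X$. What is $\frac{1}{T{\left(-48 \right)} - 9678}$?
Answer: $- \frac{1}{7374} \approx -0.00013561$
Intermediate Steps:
$T{\left(X \right)} = X^{2}$
$\frac{1}{T{\left(-48 \right)} - 9678} = \frac{1}{\left(-48\right)^{2} - 9678} = \frac{1}{2304 - 9678} = \frac{1}{-7374} = - \frac{1}{7374}$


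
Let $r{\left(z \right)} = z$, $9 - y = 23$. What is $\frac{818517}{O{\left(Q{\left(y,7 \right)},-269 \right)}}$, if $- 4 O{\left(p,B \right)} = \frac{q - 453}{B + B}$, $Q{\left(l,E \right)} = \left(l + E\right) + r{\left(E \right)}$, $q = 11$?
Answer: $- \frac{880724292}{221} \approx -3.9852 \cdot 10^{6}$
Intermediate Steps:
$y = -14$ ($y = 9 - 23 = -14$)
$Q{\left(l,E \right)} = l + 2 E$ ($Q{\left(l,E \right)} = \left(l + E\right) + E = \left(E + l\right) + E = l + 2 E$)
$O{\left(p,B \right)} = \frac{221}{4 B}$ ($O{\left(p,B \right)} = - \frac{\left(11 - 453\right) \frac{1}{B + B}}{4} = - \frac{\left(-442\right) \frac{1}{2 B}}{4} = - \frac{\left(-221\right) \frac{1}{B}}{4} = \frac{221}{4 B}$)
$\frac{818517}{O{\left(Q{\left(y,7 \right)},-269 \right)}} = \frac{818517}{\frac{221}{4} \frac{1}{-269}} = \frac{818517}{\frac{221}{4} \left(- \frac{1}{269}\right)} = \frac{818517}{- \frac{221}{1076}} = 818517 \left(- \frac{1076}{221}\right) = - \frac{880724292}{221}$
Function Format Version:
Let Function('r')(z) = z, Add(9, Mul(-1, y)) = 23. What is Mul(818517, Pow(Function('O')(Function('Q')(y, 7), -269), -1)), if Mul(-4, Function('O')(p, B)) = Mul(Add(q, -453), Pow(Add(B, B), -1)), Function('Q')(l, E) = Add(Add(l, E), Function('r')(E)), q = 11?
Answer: Rational(-880724292, 221) ≈ -3.9852e+6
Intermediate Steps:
y = -14 (y = Add(9, Mul(-1, 23)) = Add(9, -23) = -14)
Function('Q')(l, E) = Add(l, Mul(2, E)) (Function('Q')(l, E) = Add(Add(l, E), E) = Add(Add(E, l), E) = Add(l, Mul(2, E)))
Function('O')(p, B) = Mul(Rational(221, 4), Pow(B, -1)) (Function('O')(p, B) = Mul(Rational(-1, 4), Mul(Add(11, -453), Pow(Add(B, B), -1))) = Mul(Rational(-1, 4), Mul(-442, Pow(Mul(2, B), -1))) = Mul(Rational(-1, 4), Mul(-442, Mul(Rational(1, 2), Pow(B, -1)))) = Mul(Rational(-1, 4), Mul(-221, Pow(B, -1))) = Mul(Rational(221, 4), Pow(B, -1)))
Mul(818517, Pow(Function('O')(Function('Q')(y, 7), -269), -1)) = Mul(818517, Pow(Mul(Rational(221, 4), Pow(-269, -1)), -1)) = Mul(818517, Pow(Mul(Rational(221, 4), Rational(-1, 269)), -1)) = Mul(818517, Pow(Rational(-221, 1076), -1)) = Mul(818517, Rational(-1076, 221)) = Rational(-880724292, 221)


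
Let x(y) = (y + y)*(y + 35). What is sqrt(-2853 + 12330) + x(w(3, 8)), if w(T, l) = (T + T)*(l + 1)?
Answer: 9612 + 27*sqrt(13) ≈ 9709.3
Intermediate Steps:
w(T, l) = 2*T*(1 + l) (w(T, l) = (2*T)*(1 + l) = 2*T*(1 + l))
x(y) = 2*y*(35 + y) (x(y) = (2*y)*(35 + y) = 2*y*(35 + y))
sqrt(-2853 + 12330) + x(w(3, 8)) = sqrt(-2853 + 12330) + 2*(2*3*(1 + 8))*(35 + 2*3*(1 + 8)) = sqrt(9477) + 2*(2*3*9)*(35 + 2*3*9) = 27*sqrt(13) + 2*54*(35 + 54) = 27*sqrt(13) + 2*54*89 = 27*sqrt(13) + 9612 = 9612 + 27*sqrt(13)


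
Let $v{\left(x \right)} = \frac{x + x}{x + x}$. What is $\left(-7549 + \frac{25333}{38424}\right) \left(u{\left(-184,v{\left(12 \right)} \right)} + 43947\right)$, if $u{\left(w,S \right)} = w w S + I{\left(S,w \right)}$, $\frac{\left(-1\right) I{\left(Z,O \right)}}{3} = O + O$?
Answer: $- \frac{22885984514801}{38424} \approx -5.9562 \cdot 10^{8}$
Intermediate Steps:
$v{\left(x \right)} = 1$ ($v{\left(x \right)} = \frac{2 x}{2 x} = 2 x \frac{1}{2 x} = 1$)
$I{\left(Z,O \right)} = - 6 O$ ($I{\left(Z,O \right)} = - 3 \left(O + O\right) = - 3 \cdot 2 O = - 6 O$)
$u{\left(w,S \right)} = - 6 w + S w^{2}$ ($u{\left(w,S \right)} = w w S - 6 w = w^{2} S - 6 w = S w^{2} - 6 w = - 6 w + S w^{2}$)
$\left(-7549 + \frac{25333}{38424}\right) \left(u{\left(-184,v{\left(12 \right)} \right)} + 43947\right) = \left(-7549 + \frac{25333}{38424}\right) \left(- 184 \left(-6 + 1 \left(-184\right)\right) + 43947\right) = \left(-7549 + 25333 \cdot \frac{1}{38424}\right) \left(- 184 \left(-6 - 184\right) + 43947\right) = \left(-7549 + \frac{25333}{38424}\right) \left(\left(-184\right) \left(-190\right) + 43947\right) = - \frac{290037443 \left(34960 + 43947\right)}{38424} = \left(- \frac{290037443}{38424}\right) 78907 = - \frac{22885984514801}{38424}$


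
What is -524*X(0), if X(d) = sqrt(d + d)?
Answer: 0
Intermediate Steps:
X(d) = sqrt(2)*sqrt(d) (X(d) = sqrt(2*d) = sqrt(2)*sqrt(d))
-524*X(0) = -524*sqrt(2)*sqrt(0) = -524*sqrt(2)*0 = -524*0 = 0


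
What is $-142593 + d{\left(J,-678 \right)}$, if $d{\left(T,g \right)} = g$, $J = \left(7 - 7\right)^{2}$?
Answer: $-143271$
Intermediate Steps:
$J = 0$ ($J = 0^{2} = 0$)
$-142593 + d{\left(J,-678 \right)} = -142593 - 678 = -143271$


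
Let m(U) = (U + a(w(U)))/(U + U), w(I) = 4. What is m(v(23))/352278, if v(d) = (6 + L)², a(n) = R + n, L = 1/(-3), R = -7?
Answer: 131/101808342 ≈ 1.2867e-6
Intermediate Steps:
L = -⅓ ≈ -0.33333
a(n) = -7 + n
v(d) = 289/9 (v(d) = (6 - ⅓)² = (17/3)² = 289/9)
m(U) = (-3 + U)/(2*U) (m(U) = (U + (-7 + 4))/(U + U) = (U - 3)/((2*U)) = (-3 + U)*(1/(2*U)) = (-3 + U)/(2*U))
m(v(23))/352278 = ((-3 + 289/9)/(2*(289/9)))/352278 = ((½)*(9/289)*(262/9))*(1/352278) = (131/289)*(1/352278) = 131/101808342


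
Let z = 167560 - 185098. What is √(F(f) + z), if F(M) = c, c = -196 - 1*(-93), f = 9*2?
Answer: I*√17641 ≈ 132.82*I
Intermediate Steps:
f = 18
z = -17538
c = -103 (c = -196 + 93 = -103)
F(M) = -103
√(F(f) + z) = √(-103 - 17538) = √(-17641) = I*√17641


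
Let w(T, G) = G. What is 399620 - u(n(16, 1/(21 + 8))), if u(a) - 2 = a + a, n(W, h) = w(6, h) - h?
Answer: 399618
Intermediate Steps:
n(W, h) = 0 (n(W, h) = h - h = 0)
u(a) = 2 + 2*a (u(a) = 2 + (a + a) = 2 + 2*a)
399620 - u(n(16, 1/(21 + 8))) = 399620 - (2 + 2*0) = 399620 - (2 + 0) = 399620 - 1*2 = 399620 - 2 = 399618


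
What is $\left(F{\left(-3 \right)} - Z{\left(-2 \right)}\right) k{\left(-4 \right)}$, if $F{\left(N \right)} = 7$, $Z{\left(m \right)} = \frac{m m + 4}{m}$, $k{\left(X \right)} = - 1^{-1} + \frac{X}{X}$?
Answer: $0$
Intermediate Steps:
$k{\left(X \right)} = 0$ ($k{\left(X \right)} = \left(-1\right) 1 + 1 = -1 + 1 = 0$)
$Z{\left(m \right)} = \frac{4 + m^{2}}{m}$ ($Z{\left(m \right)} = \frac{m^{2} + 4}{m} = \frac{4 + m^{2}}{m}$)
$\left(F{\left(-3 \right)} - Z{\left(-2 \right)}\right) k{\left(-4 \right)} = \left(7 - \left(-2 + \frac{4}{-2}\right)\right) 0 = \left(7 - \left(-2 + 4 \left(- \frac{1}{2}\right)\right)\right) 0 = \left(7 - \left(-2 - 2\right)\right) 0 = \left(7 - -4\right) 0 = \left(7 + 4\right) 0 = 11 \cdot 0 = 0$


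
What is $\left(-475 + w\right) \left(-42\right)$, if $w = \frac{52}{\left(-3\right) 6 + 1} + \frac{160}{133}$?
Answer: $\frac{6469026}{323} \approx 20028.0$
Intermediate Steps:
$w = - \frac{4196}{2261}$ ($w = \frac{52}{-18 + 1} + 160 \cdot \frac{1}{133} = \frac{52}{-17} + \frac{160}{133} = 52 \left(- \frac{1}{17}\right) + \frac{160}{133} = - \frac{52}{17} + \frac{160}{133} = - \frac{4196}{2261} \approx -1.8558$)
$\left(-475 + w\right) \left(-42\right) = \left(-475 - \frac{4196}{2261}\right) \left(-42\right) = \left(- \frac{1078171}{2261}\right) \left(-42\right) = \frac{6469026}{323}$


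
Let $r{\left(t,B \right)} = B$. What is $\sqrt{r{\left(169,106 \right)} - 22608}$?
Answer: $i \sqrt{22502} \approx 150.01 i$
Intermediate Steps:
$\sqrt{r{\left(169,106 \right)} - 22608} = \sqrt{106 - 22608} = \sqrt{-22502} = i \sqrt{22502}$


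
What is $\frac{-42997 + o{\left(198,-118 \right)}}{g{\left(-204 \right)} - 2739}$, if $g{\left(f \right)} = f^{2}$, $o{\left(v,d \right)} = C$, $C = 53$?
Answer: $- \frac{42944}{38877} \approx -1.1046$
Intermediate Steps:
$o{\left(v,d \right)} = 53$
$\frac{-42997 + o{\left(198,-118 \right)}}{g{\left(-204 \right)} - 2739} = \frac{-42997 + 53}{\left(-204\right)^{2} - 2739} = - \frac{42944}{41616 - 2739} = - \frac{42944}{38877}$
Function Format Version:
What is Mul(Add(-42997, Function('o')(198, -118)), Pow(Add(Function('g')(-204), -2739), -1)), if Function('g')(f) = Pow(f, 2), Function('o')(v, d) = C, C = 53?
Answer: Rational(-42944, 38877) ≈ -1.1046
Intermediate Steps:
Function('o')(v, d) = 53
Mul(Add(-42997, Function('o')(198, -118)), Pow(Add(Function('g')(-204), -2739), -1)) = Mul(Add(-42997, 53), Pow(Add(Pow(-204, 2), -2739), -1)) = Mul(-42944, Pow(Add(41616, -2739), -1)) = Mul(-42944, Pow(38877, -1)) = Mul(-42944, Rational(1, 38877)) = Rational(-42944, 38877)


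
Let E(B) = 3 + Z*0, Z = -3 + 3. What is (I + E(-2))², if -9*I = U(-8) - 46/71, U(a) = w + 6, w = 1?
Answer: 2149156/408321 ≈ 5.2634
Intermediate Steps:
Z = 0
E(B) = 3 (E(B) = 3 + 0*0 = 3 + 0 = 3)
U(a) = 7 (U(a) = 1 + 6 = 7)
I = -451/639 (I = -(7 - 46/71)/9 = -⅑*451/71 = -451/639 ≈ -0.70579)
(I + E(-2))² = (-451/639 + 3)² = (1466/639)² = 2149156/408321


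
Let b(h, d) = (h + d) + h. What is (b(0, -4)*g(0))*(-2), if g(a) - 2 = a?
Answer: 16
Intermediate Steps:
g(a) = 2 + a
b(h, d) = d + 2*h (b(h, d) = (d + h) + h = d + 2*h)
(b(0, -4)*g(0))*(-2) = ((-4 + 2*0)*(2 + 0))*(-2) = ((-4 + 0)*2)*(-2) = -4*2*(-2) = -8*(-2) = 16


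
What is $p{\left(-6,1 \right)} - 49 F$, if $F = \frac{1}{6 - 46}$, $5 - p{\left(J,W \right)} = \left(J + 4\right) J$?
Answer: $- \frac{231}{40} \approx -5.775$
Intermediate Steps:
$p{\left(J,W \right)} = 5 - J \left(4 + J\right)$ ($p{\left(J,W \right)} = 5 - \left(J + 4\right) J = 5 - \left(4 + J\right) J = 5 - J \left(4 + J\right)$)
$F = - \frac{1}{40}$ ($F = \frac{1}{-40} = - \frac{1}{40} \approx -0.025$)
$p{\left(-6,1 \right)} - 49 F = \left(5 - \left(-6\right)^{2} - -24\right) - - \frac{49}{40} = \left(5 - 36 + 24\right) + \frac{49}{40} = -7 + \frac{49}{40} = - \frac{231}{40}$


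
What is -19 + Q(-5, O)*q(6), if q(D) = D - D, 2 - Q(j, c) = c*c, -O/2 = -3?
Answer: -19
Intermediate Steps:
O = 6 (O = -2*(-3) = 6)
Q(j, c) = 2 - c² (Q(j, c) = 2 - c*c = 2 - c²)
q(D) = 0
-19 + Q(-5, O)*q(6) = -19 + (2 - 1*6²)*0 = -19 + (2 - 1*36)*0 = -19 + (2 - 36)*0 = -19 - 34*0 = -19 + 0 = -19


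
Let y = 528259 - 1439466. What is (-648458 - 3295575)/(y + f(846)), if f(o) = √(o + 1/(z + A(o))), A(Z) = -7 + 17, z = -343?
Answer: 1196745549117723/276489299269000 + 11832099*√10423529/276489299269000 ≈ 4.3285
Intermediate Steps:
A(Z) = 10
y = -911207
f(o) = √(-1/333 + o) (f(o) = √(o + 1/(-343 + 10)) = √(o + 1/(-333)) = √(o - 1/333) = √(-1/333 + o))
(-648458 - 3295575)/(y + f(846)) = (-648458 - 3295575)/(-911207 + √(-37 + 12321*846)/111) = -3944033/(-911207 + √(-37 + 10423566)/111) = -3944033/(-911207 + √10423529/111)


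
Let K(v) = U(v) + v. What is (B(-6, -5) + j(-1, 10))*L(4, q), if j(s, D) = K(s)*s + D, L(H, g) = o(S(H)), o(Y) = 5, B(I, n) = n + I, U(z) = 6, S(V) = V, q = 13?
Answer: -30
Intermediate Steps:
K(v) = 6 + v
B(I, n) = I + n
L(H, g) = 5
j(s, D) = D + s*(6 + s) (j(s, D) = (6 + s)*s + D = s*(6 + s) + D = D + s*(6 + s))
(B(-6, -5) + j(-1, 10))*L(4, q) = ((-6 - 5) + (10 - (6 - 1)))*5 = (-11 + (10 - 1*5))*5 = (-11 + (10 - 5))*5 = (-11 + 5)*5 = -6*5 = -30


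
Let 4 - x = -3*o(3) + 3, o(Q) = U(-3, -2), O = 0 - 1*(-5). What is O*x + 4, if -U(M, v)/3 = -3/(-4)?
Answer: -99/4 ≈ -24.750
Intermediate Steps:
O = 5 (O = 0 + 5 = 5)
U(M, v) = -9/4 (U(M, v) = -(-9)/(-4) = -(-9)*(-1)/4 = -3*¾ = -9/4)
o(Q) = -9/4
x = -23/4 (x = 4 - (-3*(-9/4) + 3) = 4 - (27/4 + 3) = 4 - 1*39/4 = 4 - 39/4 = -23/4 ≈ -5.7500)
O*x + 4 = 5*(-23/4) + 4 = -115/4 + 4 = -99/4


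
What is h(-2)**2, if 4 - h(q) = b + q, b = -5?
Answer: 121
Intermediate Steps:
h(q) = 9 - q (h(q) = 4 - (-5 + q) = 4 + (5 - q) = 9 - q)
h(-2)**2 = (9 - 1*(-2))**2 = (9 + 2)**2 = 11**2 = 121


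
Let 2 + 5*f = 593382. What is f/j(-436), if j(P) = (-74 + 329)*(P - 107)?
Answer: -118676/138465 ≈ -0.85708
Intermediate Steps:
j(P) = -27285 + 255*P (j(P) = 255*(-107 + P) = -27285 + 255*P)
f = 118676 (f = -2/5 + (1/5)*593382 = -2/5 + 593382/5 = 118676)
f/j(-436) = 118676/(-27285 + 255*(-436)) = 118676/(-27285 - 111180) = 118676/(-138465) = 118676*(-1/138465) = -118676/138465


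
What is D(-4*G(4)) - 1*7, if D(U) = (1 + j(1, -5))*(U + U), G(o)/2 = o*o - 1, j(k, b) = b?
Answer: 953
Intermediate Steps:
G(o) = -2 + 2*o² (G(o) = 2*(o*o - 1) = 2*(o² - 1) = 2*(-1 + o²) = -2 + 2*o²)
D(U) = -8*U (D(U) = (1 - 5)*(U + U) = -8*U)
D(-4*G(4)) - 1*7 = -(-32)*(-2 + 2*4²) - 1*7 = -(-32)*(-2 + 2*16) - 7 = -(-32)*(-2 + 32) - 7 = -(-32)*30 - 7 = -8*(-120) - 7 = 960 - 7 = 953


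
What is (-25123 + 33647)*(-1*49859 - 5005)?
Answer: -467660736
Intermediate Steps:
(-25123 + 33647)*(-1*49859 - 5005) = 8524*(-49859 - 5005) = 8524*(-54864) = -467660736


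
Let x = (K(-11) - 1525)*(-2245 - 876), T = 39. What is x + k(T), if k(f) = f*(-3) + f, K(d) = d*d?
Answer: 4381806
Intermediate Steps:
K(d) = d²
k(f) = -2*f (k(f) = -3*f + f = -2*f)
x = 4381884 (x = ((-11)² - 1525)*(-2245 - 876) = (121 - 1525)*(-3121) = -1404*(-3121) = 4381884)
x + k(T) = 4381884 - 2*39 = 4381884 - 78 = 4381806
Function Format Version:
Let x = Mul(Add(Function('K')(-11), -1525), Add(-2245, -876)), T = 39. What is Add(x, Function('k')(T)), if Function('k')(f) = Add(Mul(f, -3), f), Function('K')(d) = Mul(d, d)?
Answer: 4381806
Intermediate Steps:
Function('K')(d) = Pow(d, 2)
Function('k')(f) = Mul(-2, f) (Function('k')(f) = Add(Mul(-3, f), f) = Mul(-2, f))
x = 4381884 (x = Mul(Add(Pow(-11, 2), -1525), Add(-2245, -876)) = Mul(Add(121, -1525), -3121) = Mul(-1404, -3121) = 4381884)
Add(x, Function('k')(T)) = Add(4381884, Mul(-2, 39)) = Add(4381884, -78) = 4381806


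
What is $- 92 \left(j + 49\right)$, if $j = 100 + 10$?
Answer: $-14628$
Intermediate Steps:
$j = 110$
$- 92 \left(j + 49\right) = - 92 \left(110 + 49\right) = \left(-92\right) 159 = -14628$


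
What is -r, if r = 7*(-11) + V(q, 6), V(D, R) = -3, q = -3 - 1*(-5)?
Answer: 80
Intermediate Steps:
q = 2 (q = -3 + 5 = 2)
r = -80 (r = 7*(-11) - 3 = -77 - 3 = -80)
-r = -1*(-80) = 80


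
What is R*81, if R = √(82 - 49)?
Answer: 81*√33 ≈ 465.31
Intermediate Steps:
R = √33 ≈ 5.7446
R*81 = √33*81 = 81*√33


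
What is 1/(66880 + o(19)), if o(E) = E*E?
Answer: 1/67241 ≈ 1.4872e-5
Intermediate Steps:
o(E) = E**2
1/(66880 + o(19)) = 1/(66880 + 19**2) = 1/(66880 + 361) = 1/67241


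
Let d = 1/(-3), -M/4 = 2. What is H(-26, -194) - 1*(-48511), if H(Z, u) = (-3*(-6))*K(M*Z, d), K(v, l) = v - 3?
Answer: 52201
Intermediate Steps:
M = -8 (M = -4*2 = -8)
d = -1/3 ≈ -0.33333
K(v, l) = -3 + v
H(Z, u) = -54 - 144*Z (H(Z, u) = (-3*(-6))*(-3 - 8*Z) = 18*(-3 - 8*Z) = -54 - 144*Z)
H(-26, -194) - 1*(-48511) = (-54 - 144*(-26)) - 1*(-48511) = (-54 + 3744) + 48511 = 3690 + 48511 = 52201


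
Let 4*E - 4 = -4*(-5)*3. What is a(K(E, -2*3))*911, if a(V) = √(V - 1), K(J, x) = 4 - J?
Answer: 911*I*√13 ≈ 3284.7*I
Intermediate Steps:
E = 16 (E = 1 + (-4*(-5)*3)/4 = 1 + (20*3)/4 = 1 + (¼)*60 = 1 + 15 = 16)
a(V) = √(-1 + V)
a(K(E, -2*3))*911 = √(-1 + (4 - 1*16))*911 = √(-1 + (4 - 16))*911 = √(-1 - 12)*911 = √(-13)*911 = (I*√13)*911 = 911*I*√13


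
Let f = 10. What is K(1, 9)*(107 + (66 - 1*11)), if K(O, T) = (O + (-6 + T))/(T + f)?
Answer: 648/19 ≈ 34.105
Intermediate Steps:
K(O, T) = (-6 + O + T)/(10 + T) (K(O, T) = (O + (-6 + T))/(T + 10) = (-6 + O + T)/(10 + T))
K(1, 9)*(107 + (66 - 1*11)) = ((-6 + 1 + 9)/(10 + 9))*(107 + (66 - 1*11)) = (4/19)*(107 + (66 - 11)) = ((1/19)*4)*(107 + 55) = (4/19)*162 = 648/19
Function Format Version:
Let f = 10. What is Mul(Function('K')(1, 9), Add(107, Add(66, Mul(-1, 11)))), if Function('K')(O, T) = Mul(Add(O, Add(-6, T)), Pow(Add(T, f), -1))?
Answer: Rational(648, 19) ≈ 34.105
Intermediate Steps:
Function('K')(O, T) = Mul(Pow(Add(10, T), -1), Add(-6, O, T)) (Function('K')(O, T) = Mul(Add(O, Add(-6, T)), Pow(Add(T, 10), -1)) = Mul(Add(-6, O, T), Pow(Add(10, T), -1)) = Mul(Pow(Add(10, T), -1), Add(-6, O, T)))
Mul(Function('K')(1, 9), Add(107, Add(66, Mul(-1, 11)))) = Mul(Mul(Pow(Add(10, 9), -1), Add(-6, 1, 9)), Add(107, Add(66, Mul(-1, 11)))) = Mul(Mul(Pow(19, -1), 4), Add(107, Add(66, -11))) = Mul(Mul(Rational(1, 19), 4), Add(107, 55)) = Mul(Rational(4, 19), 162) = Rational(648, 19)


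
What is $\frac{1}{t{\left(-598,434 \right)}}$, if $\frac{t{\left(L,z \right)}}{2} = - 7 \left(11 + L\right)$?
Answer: $\frac{1}{8218} \approx 0.00012168$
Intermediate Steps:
$t{\left(L,z \right)} = -154 - 14 L$ ($t{\left(L,z \right)} = 2 \left(- 7 \left(11 + L\right)\right) = 2 \left(-77 - 7 L\right) = -154 - 14 L$)
$\frac{1}{t{\left(-598,434 \right)}} = \frac{1}{-154 - -8372} = \frac{1}{-154 + 8372} = \frac{1}{8218}$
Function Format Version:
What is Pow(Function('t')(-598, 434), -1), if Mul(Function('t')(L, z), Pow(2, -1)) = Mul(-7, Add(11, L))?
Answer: Rational(1, 8218) ≈ 0.00012168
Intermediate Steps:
Function('t')(L, z) = Add(-154, Mul(-14, L)) (Function('t')(L, z) = Mul(2, Mul(-7, Add(11, L))) = Mul(2, Add(-77, Mul(-7, L))) = Add(-154, Mul(-14, L)))
Pow(Function('t')(-598, 434), -1) = Pow(Add(-154, Mul(-14, -598)), -1) = Pow(Add(-154, 8372), -1) = Pow(8218, -1) = Rational(1, 8218)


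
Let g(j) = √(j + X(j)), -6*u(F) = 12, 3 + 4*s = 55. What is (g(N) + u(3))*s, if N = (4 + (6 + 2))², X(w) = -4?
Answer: -26 + 26*√35 ≈ 127.82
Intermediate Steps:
s = 13 (s = -¾ + (¼)*55 = -¾ + 55/4 = 13)
u(F) = -2 (u(F) = -⅙*12 = -2)
N = 144 (N = (4 + 8)² = 12² = 144)
g(j) = √(-4 + j) (g(j) = √(j - 4) = √(-4 + j))
(g(N) + u(3))*s = (√(-4 + 144) - 2)*13 = (√140 - 2)*13 = (2*√35 - 2)*13 = (-2 + 2*√35)*13 = -26 + 26*√35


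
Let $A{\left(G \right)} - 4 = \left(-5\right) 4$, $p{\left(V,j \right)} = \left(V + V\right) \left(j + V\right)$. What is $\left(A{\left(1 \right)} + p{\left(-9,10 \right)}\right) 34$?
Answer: $-1156$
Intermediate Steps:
$p{\left(V,j \right)} = 2 V \left(V + j\right)$
$A{\left(G \right)} = -16$ ($A{\left(G \right)} = 4 - 20 = -16$)
$\left(A{\left(1 \right)} + p{\left(-9,10 \right)}\right) 34 = \left(-16 + 2 \left(-9\right) \left(-9 + 10\right)\right) 34 = \left(-16 + 2 \left(-9\right) 1\right) 34 = \left(-16 - 18\right) 34 = \left(-34\right) 34 = -1156$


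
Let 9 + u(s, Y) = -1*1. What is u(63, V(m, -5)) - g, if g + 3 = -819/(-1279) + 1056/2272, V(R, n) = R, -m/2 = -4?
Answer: -736019/90809 ≈ -8.1051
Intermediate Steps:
m = 8 (m = -2*(-4) = 8)
g = -172071/90809 (g = -3 + (-819/(-1279) + 1056/2272) = -3 + (-819*(-1/1279) + 1056*(1/2272)) = -3 + (819/1279 + 33/71) = -3 + 100356/90809 = -172071/90809 ≈ -1.8949)
u(s, Y) = -10 (u(s, Y) = -9 - 1*1 = -9 - 1 = -10)
u(63, V(m, -5)) - g = -10 - 1*(-172071/90809) = -10 + 172071/90809 = -736019/90809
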